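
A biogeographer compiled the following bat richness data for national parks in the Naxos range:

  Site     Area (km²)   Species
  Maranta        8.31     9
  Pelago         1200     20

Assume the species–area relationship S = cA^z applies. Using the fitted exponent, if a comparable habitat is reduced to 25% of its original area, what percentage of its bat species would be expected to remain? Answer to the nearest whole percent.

z = ln(20/9) / ln(1200/8.31) = 0.7985 / 4.9726 = 0.1606
S_new/S_old = (A_new/A_old)^z = 0.25^0.1606 = exp(0.1606 × -1.3863) = 0.8004

80%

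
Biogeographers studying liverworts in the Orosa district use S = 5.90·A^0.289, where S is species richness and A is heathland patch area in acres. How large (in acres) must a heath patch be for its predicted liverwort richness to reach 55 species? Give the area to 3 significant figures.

2260 acres

55 = 5.9 × A^0.289  ⇒  A^0.289 = 55/5.9 = 9.322
ln A = ln(9.322) / 0.289 = 2.2324 / 0.289 = 7.7245
A = e^7.7245 ≈ 2263 acres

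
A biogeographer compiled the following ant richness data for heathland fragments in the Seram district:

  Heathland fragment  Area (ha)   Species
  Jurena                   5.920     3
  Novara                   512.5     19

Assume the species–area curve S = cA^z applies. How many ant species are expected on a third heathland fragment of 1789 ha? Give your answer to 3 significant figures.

31.9

z = ln(19/3) / ln(512.5/5.92) = 1.8458 / 4.4610 = 0.4138
c = 3 / 5.92^0.4138 = 3 / 2.087 = 1.437
S₃ = 1.437 × 1789^0.4138 = 1.437 × 22.17 ≈ 31.87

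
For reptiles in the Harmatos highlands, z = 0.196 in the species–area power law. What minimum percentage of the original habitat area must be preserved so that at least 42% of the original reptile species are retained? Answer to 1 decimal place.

1.2%

Need (A_new/A_old)^0.196 = 0.42, so A_new/A_old = 0.42^(1/0.196) = 0.42^5.102
ln(A_new/A_old) = ln 0.42 / 0.196 = -0.8675 / 0.196 = -4.4260
A_new/A_old = e^-4.4260 ≈ 0.01196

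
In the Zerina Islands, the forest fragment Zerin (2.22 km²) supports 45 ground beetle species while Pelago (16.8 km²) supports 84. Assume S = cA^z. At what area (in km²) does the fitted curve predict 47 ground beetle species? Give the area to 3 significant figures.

z = ln(84/45) / ln(16.8/2.22) = 0.6242 / 2.0239 = 0.3084
c = 45 / 2.22^0.3084 = 45 / 1.279 = 35.19
A = (47/35.19)^(1/0.3084) ⇒ ln A = ln(1.336)/0.3084 = 0.9385
A = e^0.9385 ≈ 2.556 km²

2.56 km²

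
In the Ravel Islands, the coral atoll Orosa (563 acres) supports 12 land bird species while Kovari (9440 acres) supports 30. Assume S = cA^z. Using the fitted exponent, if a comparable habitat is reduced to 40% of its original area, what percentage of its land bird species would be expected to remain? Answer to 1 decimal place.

z = ln(30/12) / ln(9440/563) = 0.9163 / 2.8194 = 0.3250
S_new/S_old = (A_new/A_old)^z = 0.4^0.3250 = exp(0.3250 × -0.9163) = 0.7425

74.2%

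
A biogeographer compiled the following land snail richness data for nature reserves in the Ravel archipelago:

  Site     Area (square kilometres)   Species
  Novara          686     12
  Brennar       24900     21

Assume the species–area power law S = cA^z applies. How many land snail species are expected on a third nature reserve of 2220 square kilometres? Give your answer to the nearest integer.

14

z = ln(21/12) / ln(24900/686) = 0.5596 / 3.5917 = 0.1558
c = 12 / 686^0.1558 = 12 / 2.766 = 4.338
S₃ = 4.338 × 2220^0.1558 = 4.338 × 3.322 ≈ 14.41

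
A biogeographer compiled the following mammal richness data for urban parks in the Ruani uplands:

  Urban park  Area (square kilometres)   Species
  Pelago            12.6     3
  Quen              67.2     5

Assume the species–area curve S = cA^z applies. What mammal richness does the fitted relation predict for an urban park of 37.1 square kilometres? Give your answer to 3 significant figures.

4.17

z = ln(5/3) / ln(67.2/12.6) = 0.5108 / 1.6740 = 0.3052
c = 3 / 12.6^0.3052 = 3 / 2.167 = 1.385
S₃ = 1.385 × 37.1^0.3052 = 1.385 × 3.012 ≈ 4.171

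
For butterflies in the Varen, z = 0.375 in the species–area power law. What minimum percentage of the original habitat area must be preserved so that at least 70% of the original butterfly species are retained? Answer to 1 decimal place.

38.6%

Need (A_new/A_old)^0.375 = 0.7, so A_new/A_old = 0.7^(1/0.375) = 0.7^2.667
ln(A_new/A_old) = ln 0.7 / 0.375 = -0.3567 / 0.375 = -0.9511
A_new/A_old = e^-0.9511 ≈ 0.3863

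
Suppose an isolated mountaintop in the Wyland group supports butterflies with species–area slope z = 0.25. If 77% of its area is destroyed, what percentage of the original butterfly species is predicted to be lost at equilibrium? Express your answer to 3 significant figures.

S_new/S_old = (A_new/A_old)^z = 0.23^0.25
= exp(0.25 × ln 0.23) = exp(0.25 × -1.4697) = exp(-0.3674) ≈ 0.6925
Fraction lost = 1 − 0.6925 = 0.3075

30.7%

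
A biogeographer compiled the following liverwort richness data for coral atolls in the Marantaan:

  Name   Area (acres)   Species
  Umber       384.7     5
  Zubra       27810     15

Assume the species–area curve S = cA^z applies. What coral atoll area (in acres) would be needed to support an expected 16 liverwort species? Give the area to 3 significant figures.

z = ln(15/5) / ln(27810/384.7) = 1.0986 / 4.2807 = 0.2566
c = 5 / 384.7^0.2566 = 5 / 4.607 = 1.085
A = (16/1.085)^(1/0.2566) ⇒ ln A = ln(14.74)/0.2566 = 10.4846
A = e^10.4846 ≈ 35761 acres

35800 acres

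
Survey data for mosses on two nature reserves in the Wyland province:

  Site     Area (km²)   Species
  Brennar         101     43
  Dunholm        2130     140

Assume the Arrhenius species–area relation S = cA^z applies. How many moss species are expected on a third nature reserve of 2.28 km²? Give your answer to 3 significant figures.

z = ln(140/43) / ln(2130/101) = 1.1804 / 3.0488 = 0.3872
c = 43 / 101^0.3872 = 43 / 5.971 = 7.201
S₃ = 7.201 × 2.28^0.3872 = 7.201 × 1.376 ≈ 9.908

9.91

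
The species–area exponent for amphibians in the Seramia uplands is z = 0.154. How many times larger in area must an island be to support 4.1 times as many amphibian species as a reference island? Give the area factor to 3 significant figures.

9530

(A₂/A₁)^0.154 = 4.1, so A₂/A₁ = 4.1^(1/0.154) = 4.1^6.494
ln(A₂/A₁) = ln 4.1 / 0.154 = 1.4110 / 0.154 = 9.1623
A₂/A₁ = e^9.1623 ≈ 9531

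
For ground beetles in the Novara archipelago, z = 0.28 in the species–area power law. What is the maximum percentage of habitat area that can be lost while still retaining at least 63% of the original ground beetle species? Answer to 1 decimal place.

80.8%

Need (A_new/A_old)^0.28 = 0.63, so A_new/A_old = 0.63^(1/0.28) = 0.63^3.571
ln(A_new/A_old) = ln 0.63 / 0.28 = -0.4620 / 0.28 = -1.6501
A_new/A_old = e^-1.6501 ≈ 0.192
Fraction that can be lost = 1 − 0.192 = 0.808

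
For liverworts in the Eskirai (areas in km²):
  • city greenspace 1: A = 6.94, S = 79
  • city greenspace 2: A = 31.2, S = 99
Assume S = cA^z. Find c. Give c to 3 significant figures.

59.1

z = ln(S₂/S₁) / ln(A₂/A₁) = ln(99/79) / ln(31.2/6.94) = 0.2257 / 1.5031 = 0.1501
c = S₁ / A₁^z = 79 / 6.94^0.1501 = 79 / 1.338 = 59.06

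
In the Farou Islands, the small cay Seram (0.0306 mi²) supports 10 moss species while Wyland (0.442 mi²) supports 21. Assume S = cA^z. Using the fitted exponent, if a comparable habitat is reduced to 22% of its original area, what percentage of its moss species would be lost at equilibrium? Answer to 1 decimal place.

z = ln(21/10) / ln(0.442/0.0306) = 0.7419 / 2.6703 = 0.2778
S_new/S_old = (A_new/A_old)^z = 0.22^0.2778 = exp(0.2778 × -1.5141) = 0.6566
Fraction lost = 1 − 0.6566 = 0.3434

34.3%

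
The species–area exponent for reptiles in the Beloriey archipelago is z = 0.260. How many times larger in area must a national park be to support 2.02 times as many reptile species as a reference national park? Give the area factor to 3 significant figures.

14.9

(A₂/A₁)^0.26 = 2.02, so A₂/A₁ = 2.02^(1/0.26) = 2.02^3.846
ln(A₂/A₁) = ln 2.02 / 0.26 = 0.7031 / 0.26 = 2.7042
A₂/A₁ = e^2.7042 ≈ 14.94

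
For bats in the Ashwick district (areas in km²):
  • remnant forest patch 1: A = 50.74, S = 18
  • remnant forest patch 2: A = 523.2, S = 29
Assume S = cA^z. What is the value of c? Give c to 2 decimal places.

z = ln(S₂/S₁) / ln(A₂/A₁) = ln(29/18) / ln(523.2/50.74) = 0.4769 / 2.3332 = 0.2044
c = S₁ / A₁^z = 18 / 50.74^0.2044 = 18 / 2.231 = 8.067

8.07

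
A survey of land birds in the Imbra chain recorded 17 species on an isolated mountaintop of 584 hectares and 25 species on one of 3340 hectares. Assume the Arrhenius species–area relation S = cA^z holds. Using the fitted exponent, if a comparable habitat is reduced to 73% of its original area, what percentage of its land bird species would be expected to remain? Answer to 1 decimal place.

93.3%

z = ln(25/17) / ln(3340/584) = 0.3857 / 1.7438 = 0.2212
S_new/S_old = (A_new/A_old)^z = 0.73^0.2212 = exp(0.2212 × -0.3147) = 0.9328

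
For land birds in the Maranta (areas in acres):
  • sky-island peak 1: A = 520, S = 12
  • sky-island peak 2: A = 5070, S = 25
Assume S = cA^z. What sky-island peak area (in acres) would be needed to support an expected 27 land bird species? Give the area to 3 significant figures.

6440 acres

z = ln(25/12) / ln(5070/520) = 0.7340 / 2.2773 = 0.3223
c = 12 / 520^0.3223 = 12 / 7.505 = 1.599
A = (27/1.599)^(1/0.3223) ⇒ ln A = ln(16.89)/0.3223 = 8.7699
A = e^8.7699 ≈ 6437 acres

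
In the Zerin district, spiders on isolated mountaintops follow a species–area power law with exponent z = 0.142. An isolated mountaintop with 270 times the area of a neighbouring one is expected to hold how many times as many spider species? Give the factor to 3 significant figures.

S₂/S₁ = (A₂/A₁)^z = 270^0.142
ln(S₂/S₁) = 0.142 × ln 270 = 0.142 × 5.5984 = 0.7950
S₂/S₁ = e^0.7950 ≈ 2.214

2.21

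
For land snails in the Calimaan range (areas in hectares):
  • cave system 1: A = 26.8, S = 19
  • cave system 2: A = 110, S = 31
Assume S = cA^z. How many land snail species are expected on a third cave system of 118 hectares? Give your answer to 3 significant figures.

z = ln(31/19) / ln(110/26.8) = 0.4895 / 1.4121 = 0.3467
c = 19 / 26.8^0.3467 = 19 / 3.127 = 6.076
S₃ = 6.076 × 118^0.3467 = 6.076 × 5.227 ≈ 31.76

31.8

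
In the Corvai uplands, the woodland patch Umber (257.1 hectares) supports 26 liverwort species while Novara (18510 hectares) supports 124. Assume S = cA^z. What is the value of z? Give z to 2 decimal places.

Taking logs: ln S = ln c + z ln A, so z = (ln S₂ − ln S₁)/(ln A₂ − ln A₁).
z = ln(124/26) / ln(18510/257.1) = ln(4.769) / ln(72) = 1.5622 / 4.2766 = 0.3653

0.37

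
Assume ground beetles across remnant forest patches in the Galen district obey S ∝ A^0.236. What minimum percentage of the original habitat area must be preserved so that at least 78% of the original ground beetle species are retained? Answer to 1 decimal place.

Need (A_new/A_old)^0.236 = 0.78, so A_new/A_old = 0.78^(1/0.236) = 0.78^4.237
ln(A_new/A_old) = ln 0.78 / 0.236 = -0.2485 / 0.236 = -1.0528
A_new/A_old = e^-1.0528 ≈ 0.349

34.9%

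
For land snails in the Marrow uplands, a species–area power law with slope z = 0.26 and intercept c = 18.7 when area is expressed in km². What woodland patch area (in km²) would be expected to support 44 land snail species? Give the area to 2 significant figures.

44 = 18.7 × A^0.26  ⇒  A^0.26 = 44/18.7 = 2.353
ln A = ln(2.353) / 0.26 = 0.8557 / 0.26 = 3.2910
A = e^3.2910 ≈ 26.87 km²

27 km²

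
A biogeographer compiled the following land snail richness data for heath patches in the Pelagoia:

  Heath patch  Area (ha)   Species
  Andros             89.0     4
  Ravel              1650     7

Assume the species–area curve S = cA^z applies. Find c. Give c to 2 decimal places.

1.69

z = ln(S₂/S₁) / ln(A₂/A₁) = ln(7/4) / ln(1650/89) = 0.5596 / 2.9199 = 0.1917
c = S₁ / A₁^z = 4 / 89^0.1917 = 4 / 2.364 = 1.692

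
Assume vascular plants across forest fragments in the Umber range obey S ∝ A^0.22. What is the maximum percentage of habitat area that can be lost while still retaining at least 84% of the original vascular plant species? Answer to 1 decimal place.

Need (A_new/A_old)^0.22 = 0.84, so A_new/A_old = 0.84^(1/0.22) = 0.84^4.545
ln(A_new/A_old) = ln 0.84 / 0.22 = -0.1744 / 0.22 = -0.7925
A_new/A_old = e^-0.7925 ≈ 0.4527
Fraction that can be lost = 1 − 0.4527 = 0.5473

54.7%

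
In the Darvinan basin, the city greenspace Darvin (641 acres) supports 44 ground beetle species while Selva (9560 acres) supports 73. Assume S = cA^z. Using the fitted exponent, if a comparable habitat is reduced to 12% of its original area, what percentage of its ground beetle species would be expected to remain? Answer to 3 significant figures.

67.2%

z = ln(73/44) / ln(9560/641) = 0.5063 / 2.7023 = 0.1873
S_new/S_old = (A_new/A_old)^z = 0.12^0.1873 = exp(0.1873 × -2.1203) = 0.6722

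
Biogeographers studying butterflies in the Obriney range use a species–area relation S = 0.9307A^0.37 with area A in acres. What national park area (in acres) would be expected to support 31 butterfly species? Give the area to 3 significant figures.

31 = 0.9307 × A^0.37  ⇒  A^0.37 = 31/0.9307 = 33.31
ln A = ln(33.31) / 0.37 = 3.5058 / 0.37 = 9.4751
A = e^9.4751 ≈ 13032 acres

13000 acres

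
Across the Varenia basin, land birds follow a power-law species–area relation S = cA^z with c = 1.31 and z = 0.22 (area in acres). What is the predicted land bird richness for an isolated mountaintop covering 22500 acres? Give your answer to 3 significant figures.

S = 1.31 × 22500^0.22
ln S = ln 1.31 + 0.22 × ln 22500 = 0.2700 + 0.22 × 10.0213 = 2.4747
S = e^2.4747 ≈ 11.88

11.9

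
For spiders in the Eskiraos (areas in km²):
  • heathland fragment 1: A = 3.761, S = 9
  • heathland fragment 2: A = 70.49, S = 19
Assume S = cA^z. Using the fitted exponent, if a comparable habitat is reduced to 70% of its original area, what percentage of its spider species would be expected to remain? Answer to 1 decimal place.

91.3%

z = ln(19/9) / ln(70.49/3.761) = 0.7472 / 2.9308 = 0.2550
S_new/S_old = (A_new/A_old)^z = 0.7^0.2550 = exp(0.2550 × -0.3567) = 0.9131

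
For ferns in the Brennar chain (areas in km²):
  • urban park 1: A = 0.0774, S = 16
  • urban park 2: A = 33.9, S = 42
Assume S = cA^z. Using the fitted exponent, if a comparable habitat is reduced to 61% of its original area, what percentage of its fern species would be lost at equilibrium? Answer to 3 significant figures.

z = ln(42/16) / ln(33.9/0.0774) = 0.9651 / 6.0822 = 0.1587
S_new/S_old = (A_new/A_old)^z = 0.61^0.1587 = exp(0.1587 × -0.4943) = 0.9246
Fraction lost = 1 − 0.9246 = 0.07543

7.54%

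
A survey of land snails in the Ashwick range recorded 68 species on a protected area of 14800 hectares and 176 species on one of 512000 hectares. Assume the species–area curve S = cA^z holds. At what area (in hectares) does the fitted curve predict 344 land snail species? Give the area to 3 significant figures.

z = ln(176/68) / ln(512000/14800) = 0.9510 / 3.5437 = 0.2684
c = 68 / 14800^0.2684 = 68 / 13.16 = 5.169
A = (344/5.169)^(1/0.2684) ⇒ ln A = ln(66.55)/0.2684 = 15.6433
A = e^15.6433 ≈ 6220376 hectares

6220000 hectares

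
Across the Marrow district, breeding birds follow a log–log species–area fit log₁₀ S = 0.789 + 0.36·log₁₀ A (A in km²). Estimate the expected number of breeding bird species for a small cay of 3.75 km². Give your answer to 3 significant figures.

S = 6.152 × 3.75^0.36
ln S = ln 6.152 + 0.36 × ln 3.75 = 1.8167 + 0.36 × 1.3218 = 2.2926
S = e^2.2926 ≈ 9.9

9.90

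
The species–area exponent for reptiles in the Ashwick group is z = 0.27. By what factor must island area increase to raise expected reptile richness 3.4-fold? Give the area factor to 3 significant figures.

93.0

(A₂/A₁)^0.27 = 3.4, so A₂/A₁ = 3.4^(1/0.27) = 3.4^3.704
ln(A₂/A₁) = ln 3.4 / 0.27 = 1.2238 / 0.27 = 4.5325
A₂/A₁ = e^4.5325 ≈ 92.99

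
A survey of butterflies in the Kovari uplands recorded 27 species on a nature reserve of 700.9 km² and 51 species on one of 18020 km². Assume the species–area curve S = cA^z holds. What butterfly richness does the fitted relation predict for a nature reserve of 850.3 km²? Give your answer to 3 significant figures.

z = ln(51/27) / ln(18020/700.9) = 0.6360 / 3.2469 = 0.1959
c = 27 / 700.9^0.1959 = 27 / 3.609 = 7.481
S₃ = 7.481 × 850.3^0.1959 = 7.481 × 3.748 ≈ 28.04

28.0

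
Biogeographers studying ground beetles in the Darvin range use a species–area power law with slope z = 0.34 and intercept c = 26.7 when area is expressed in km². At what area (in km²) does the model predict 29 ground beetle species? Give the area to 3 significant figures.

29 = 26.7 × A^0.34  ⇒  A^0.34 = 29/26.7 = 1.086
ln A = ln(1.086) / 0.34 = 0.0826 / 0.34 = 0.2430
A = e^0.2430 ≈ 1.275 km²

1.28 km²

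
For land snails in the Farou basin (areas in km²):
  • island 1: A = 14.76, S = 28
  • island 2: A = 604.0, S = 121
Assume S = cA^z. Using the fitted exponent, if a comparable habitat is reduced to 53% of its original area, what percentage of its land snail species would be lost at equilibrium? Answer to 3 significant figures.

z = ln(121/28) / ln(604/14.76) = 1.4636 / 3.7117 = 0.3943
S_new/S_old = (A_new/A_old)^z = 0.53^0.3943 = exp(0.3943 × -0.6349) = 0.7785
Fraction lost = 1 − 0.7785 = 0.2215

22.1%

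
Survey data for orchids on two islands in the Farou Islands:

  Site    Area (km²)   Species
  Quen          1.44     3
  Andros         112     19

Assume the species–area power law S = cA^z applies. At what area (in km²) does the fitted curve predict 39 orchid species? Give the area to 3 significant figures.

611 km²

z = ln(19/3) / ln(112/1.44) = 1.8458 / 4.3539 = 0.4240
c = 3 / 1.44^0.4240 = 3 / 1.167 = 2.57
A = (39/2.57)^(1/0.4240) ⇒ ln A = ln(15.17)/0.4240 = 6.4147
A = e^6.4147 ≈ 610.8 km²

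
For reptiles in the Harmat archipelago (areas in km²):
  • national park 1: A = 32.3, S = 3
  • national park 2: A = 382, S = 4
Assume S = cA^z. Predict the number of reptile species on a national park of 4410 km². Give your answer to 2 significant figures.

5.3

z = ln(4/3) / ln(382/32.3) = 0.2877 / 2.4704 = 0.1165
c = 3 / 32.3^0.1165 = 3 / 1.499 = 2.002
S₃ = 2.002 × 4410^0.1165 = 2.002 × 2.657 ≈ 5.318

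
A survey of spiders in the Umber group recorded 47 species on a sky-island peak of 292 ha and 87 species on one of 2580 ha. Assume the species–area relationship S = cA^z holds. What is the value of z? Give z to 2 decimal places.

Taking logs: ln S = ln c + z ln A, so z = (ln S₂ − ln S₁)/(ln A₂ − ln A₁).
z = ln(87/47) / ln(2580/292) = ln(1.851) / ln(8.836) = 0.6158 / 2.1788 = 0.2826

0.28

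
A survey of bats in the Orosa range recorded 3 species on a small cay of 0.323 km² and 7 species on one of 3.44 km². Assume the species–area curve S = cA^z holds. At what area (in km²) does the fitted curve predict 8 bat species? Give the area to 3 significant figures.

z = ln(7/3) / ln(3.44/0.323) = 0.8473 / 2.3656 = 0.3582
c = 3 / 0.323^0.3582 = 3 / 0.6671 = 4.497
A = (8/4.497)^(1/0.3582) ⇒ ln A = ln(1.779)/0.3582 = 1.6083
A = e^1.6083 ≈ 4.994 km²

4.99 km²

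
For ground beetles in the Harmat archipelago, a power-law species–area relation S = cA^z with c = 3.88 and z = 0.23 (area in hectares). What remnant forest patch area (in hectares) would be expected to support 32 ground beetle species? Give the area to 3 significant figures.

32 = 3.88 × A^0.23  ⇒  A^0.23 = 32/3.88 = 8.247
ln A = ln(8.247) / 0.23 = 2.1099 / 0.23 = 9.1735
A = e^9.1735 ≈ 9638 hectares

9640 hectares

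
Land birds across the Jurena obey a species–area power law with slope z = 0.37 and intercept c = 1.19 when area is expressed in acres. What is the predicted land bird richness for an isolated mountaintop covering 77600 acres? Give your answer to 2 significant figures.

77

S = 1.19 × 77600^0.37 = 1.19 × 64.45 ≈ 76.7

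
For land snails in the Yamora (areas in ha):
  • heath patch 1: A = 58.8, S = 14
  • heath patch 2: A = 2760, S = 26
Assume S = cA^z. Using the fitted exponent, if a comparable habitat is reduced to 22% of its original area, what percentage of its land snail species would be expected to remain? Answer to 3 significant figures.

z = ln(26/14) / ln(2760/58.8) = 0.6190 / 3.8488 = 0.1608
S_new/S_old = (A_new/A_old)^z = 0.22^0.1608 = exp(0.1608 × -1.5141) = 0.7839

78.4%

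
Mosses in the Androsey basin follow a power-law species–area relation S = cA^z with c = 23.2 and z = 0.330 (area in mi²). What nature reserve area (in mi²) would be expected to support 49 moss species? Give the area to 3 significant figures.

9.64 mi²

49 = 23.2 × A^0.33  ⇒  A^0.33 = 49/23.2 = 2.112
ln A = ln(2.112) / 0.33 = 0.7477 / 0.33 = 2.2657
A = e^2.2657 ≈ 9.637 mi²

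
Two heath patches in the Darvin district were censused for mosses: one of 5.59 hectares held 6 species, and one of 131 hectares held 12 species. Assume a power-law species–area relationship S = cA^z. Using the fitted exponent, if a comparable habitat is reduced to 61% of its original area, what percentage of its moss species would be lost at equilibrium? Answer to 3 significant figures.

10.3%

z = ln(12/6) / ln(131/5.59) = 0.6931 / 3.1542 = 0.2198
S_new/S_old = (A_new/A_old)^z = 0.61^0.2198 = exp(0.2198 × -0.4943) = 0.8971
Fraction lost = 1 − 0.8971 = 0.1029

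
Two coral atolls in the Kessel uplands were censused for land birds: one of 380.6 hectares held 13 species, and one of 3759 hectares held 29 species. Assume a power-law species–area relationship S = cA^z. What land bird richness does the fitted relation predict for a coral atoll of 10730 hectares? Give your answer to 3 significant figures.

z = ln(29/13) / ln(3759/380.6) = 0.8023 / 2.2902 = 0.3503
c = 13 / 380.6^0.3503 = 13 / 8.018 = 1.621
S₃ = 1.621 × 10730^0.3503 = 1.621 × 25.83 ≈ 41.88

41.9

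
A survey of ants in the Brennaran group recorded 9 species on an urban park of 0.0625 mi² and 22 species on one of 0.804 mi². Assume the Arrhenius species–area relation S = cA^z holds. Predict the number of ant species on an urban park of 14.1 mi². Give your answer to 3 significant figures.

59.9

z = ln(22/9) / ln(0.804/0.0625) = 0.8938 / 2.5544 = 0.3499
c = 9 / 0.0625^0.3499 = 9 / 0.379 = 23.75
S₃ = 23.75 × 14.1^0.3499 = 23.75 × 2.524 ≈ 59.94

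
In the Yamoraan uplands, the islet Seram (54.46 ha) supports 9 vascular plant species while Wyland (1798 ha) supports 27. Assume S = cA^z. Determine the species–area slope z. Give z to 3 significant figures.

0.314

Taking logs: ln S = ln c + z ln A, so z = (ln S₂ − ln S₁)/(ln A₂ − ln A₁).
z = ln(27/9) / ln(1798/54.46) = ln(3) / ln(33.02) = 1.0986 / 3.4970 = 0.3142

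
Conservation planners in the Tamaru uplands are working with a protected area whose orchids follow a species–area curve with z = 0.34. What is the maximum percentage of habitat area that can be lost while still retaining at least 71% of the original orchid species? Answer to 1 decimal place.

63.5%

Need (A_new/A_old)^0.34 = 0.71, so A_new/A_old = 0.71^(1/0.34) = 0.71^2.941
ln(A_new/A_old) = ln 0.71 / 0.34 = -0.3425 / 0.34 = -1.0073
A_new/A_old = e^-1.0073 ≈ 0.3652
Fraction that can be lost = 1 − 0.3652 = 0.6348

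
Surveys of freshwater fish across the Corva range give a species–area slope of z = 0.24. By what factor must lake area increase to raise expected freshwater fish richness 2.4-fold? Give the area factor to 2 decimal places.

38.39

(A₂/A₁)^0.24 = 2.4, so A₂/A₁ = 2.4^(1/0.24) = 2.4^4.167
ln(A₂/A₁) = ln 2.4 / 0.24 = 0.8755 / 0.24 = 3.6478
A₂/A₁ = e^3.6478 ≈ 38.39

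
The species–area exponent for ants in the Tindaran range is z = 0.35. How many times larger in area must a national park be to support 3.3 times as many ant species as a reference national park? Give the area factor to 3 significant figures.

(A₂/A₁)^0.35 = 3.3, so A₂/A₁ = 3.3^(1/0.35) = 3.3^2.857
ln(A₂/A₁) = ln 3.3 / 0.35 = 1.1939 / 0.35 = 3.4112
A₂/A₁ = e^3.4112 ≈ 30.3

30.3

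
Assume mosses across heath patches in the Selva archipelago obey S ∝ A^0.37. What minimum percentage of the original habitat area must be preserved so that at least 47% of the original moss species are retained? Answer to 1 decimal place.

13.0%

Need (A_new/A_old)^0.37 = 0.47, so A_new/A_old = 0.47^(1/0.37) = 0.47^2.703
ln(A_new/A_old) = ln 0.47 / 0.37 = -0.7550 / 0.37 = -2.0406
A_new/A_old = e^-2.0406 ≈ 0.13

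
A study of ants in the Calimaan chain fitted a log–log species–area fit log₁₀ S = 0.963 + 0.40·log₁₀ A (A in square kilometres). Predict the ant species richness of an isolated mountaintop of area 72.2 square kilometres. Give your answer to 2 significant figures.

S = 9.183 × 72.2^0.4
ln S = ln 9.183 + 0.4 × ln 72.2 = 2.2174 + 0.4 × 4.2794 = 3.9292
S = e^3.9292 ≈ 50.86

51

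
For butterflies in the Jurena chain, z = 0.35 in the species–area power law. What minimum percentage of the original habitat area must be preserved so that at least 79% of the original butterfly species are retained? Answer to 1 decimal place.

Need (A_new/A_old)^0.35 = 0.79, so A_new/A_old = 0.79^(1/0.35) = 0.79^2.857
ln(A_new/A_old) = ln 0.79 / 0.35 = -0.2357 / 0.35 = -0.6735
A_new/A_old = e^-0.6735 ≈ 0.5099

51.0%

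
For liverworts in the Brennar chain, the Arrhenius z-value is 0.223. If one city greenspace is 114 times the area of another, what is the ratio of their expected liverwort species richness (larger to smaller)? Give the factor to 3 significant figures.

S₂/S₁ = (A₂/A₁)^z = 114^0.223
ln(S₂/S₁) = 0.223 × ln 114 = 0.223 × 4.7362 = 1.0562
S₂/S₁ = e^1.0562 ≈ 2.875

2.88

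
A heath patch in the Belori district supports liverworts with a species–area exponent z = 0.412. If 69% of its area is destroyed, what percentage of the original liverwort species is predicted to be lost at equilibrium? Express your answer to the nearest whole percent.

S_new/S_old = (A_new/A_old)^z = 0.31^0.412
= exp(0.412 × ln 0.31) = exp(0.412 × -1.1712) = exp(-0.4825) ≈ 0.6172
Fraction lost = 1 − 0.6172 = 0.3828

38%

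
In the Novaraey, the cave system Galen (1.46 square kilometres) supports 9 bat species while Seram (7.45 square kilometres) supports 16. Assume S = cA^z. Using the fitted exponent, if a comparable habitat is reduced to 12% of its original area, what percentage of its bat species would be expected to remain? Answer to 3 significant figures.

z = ln(16/9) / ln(7.45/1.46) = 0.5754 / 1.6298 = 0.3530
S_new/S_old = (A_new/A_old)^z = 0.12^0.3530 = exp(0.3530 × -2.1203) = 0.4731

47.3%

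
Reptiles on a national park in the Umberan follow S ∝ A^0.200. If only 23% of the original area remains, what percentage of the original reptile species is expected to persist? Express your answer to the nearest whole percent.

S_new/S_old = (A_new/A_old)^z = 0.23^0.2
= exp(0.2 × ln 0.23) = exp(0.2 × -1.4697) = exp(-0.2939) ≈ 0.7453

75%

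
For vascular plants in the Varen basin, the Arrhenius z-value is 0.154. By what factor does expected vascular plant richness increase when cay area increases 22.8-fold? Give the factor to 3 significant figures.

S₂/S₁ = (A₂/A₁)^z = 22.8^0.154
ln(S₂/S₁) = 0.154 × ln 22.8 = 0.154 × 3.1268 = 0.4815
S₂/S₁ = e^0.4815 ≈ 1.619

1.62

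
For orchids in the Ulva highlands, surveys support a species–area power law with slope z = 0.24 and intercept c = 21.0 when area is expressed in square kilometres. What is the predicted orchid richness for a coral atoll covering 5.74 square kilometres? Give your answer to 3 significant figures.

S = 21 × 5.74^0.24
ln S = ln 21 + 0.24 × ln 5.74 = 3.0445 + 0.24 × 1.7475 = 3.4639
S = e^3.4639 ≈ 31.94

31.9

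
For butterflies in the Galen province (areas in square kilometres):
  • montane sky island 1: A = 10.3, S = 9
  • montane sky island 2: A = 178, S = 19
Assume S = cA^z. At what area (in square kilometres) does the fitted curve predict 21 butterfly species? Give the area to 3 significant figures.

261 square kilometres

z = ln(19/9) / ln(178/10.3) = 0.7472 / 2.8496 = 0.2622
c = 9 / 10.3^0.2622 = 9 / 1.843 = 4.883
A = (21/4.883)^(1/0.2622) ⇒ ln A = ln(4.301)/0.2622 = 5.5635
A = e^5.5635 ≈ 260.7 square kilometres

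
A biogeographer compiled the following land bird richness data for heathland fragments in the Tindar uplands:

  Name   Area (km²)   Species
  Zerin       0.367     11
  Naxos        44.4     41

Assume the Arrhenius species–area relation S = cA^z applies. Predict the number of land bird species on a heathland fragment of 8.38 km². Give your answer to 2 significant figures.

26

z = ln(41/11) / ln(44.4/0.367) = 1.3157 / 4.7956 = 0.2743
c = 11 / 0.367^0.2743 = 11 / 0.7596 = 14.48
S₃ = 14.48 × 8.38^0.2743 = 14.48 × 1.792 ≈ 25.95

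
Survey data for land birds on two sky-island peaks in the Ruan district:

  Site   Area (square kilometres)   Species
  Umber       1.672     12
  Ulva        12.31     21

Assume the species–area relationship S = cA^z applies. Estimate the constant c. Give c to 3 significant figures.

10.4

z = ln(S₂/S₁) / ln(A₂/A₁) = ln(21/12) / ln(12.31/1.672) = 0.5596 / 1.9964 = 0.2803
c = S₁ / A₁^z = 12 / 1.672^0.2803 = 12 / 1.155 = 10.39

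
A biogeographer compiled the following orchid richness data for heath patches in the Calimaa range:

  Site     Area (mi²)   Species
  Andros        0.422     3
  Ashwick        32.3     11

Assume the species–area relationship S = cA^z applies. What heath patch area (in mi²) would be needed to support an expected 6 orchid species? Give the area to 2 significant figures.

z = ln(11/3) / ln(32.3/0.422) = 1.2993 / 4.3378 = 0.2995
c = 3 / 0.422^0.2995 = 3 / 0.7723 = 3.885
A = (6/3.885)^(1/0.2995) ⇒ ln A = ln(1.545)/0.2995 = 1.4514
A = e^1.4514 ≈ 4.269 mi²

4.3 mi²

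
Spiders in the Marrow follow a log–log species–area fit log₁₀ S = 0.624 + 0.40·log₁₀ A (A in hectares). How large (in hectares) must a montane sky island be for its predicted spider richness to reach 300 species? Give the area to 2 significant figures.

43000 hectares

300 = 4.207 × A^0.4  ⇒  A^0.4 = 300/4.207 = 71.31
ln A = ln(71.31) / 0.4 = 4.2670 / 0.4 = 10.6674
A = e^10.6674 ≈ 42934 hectares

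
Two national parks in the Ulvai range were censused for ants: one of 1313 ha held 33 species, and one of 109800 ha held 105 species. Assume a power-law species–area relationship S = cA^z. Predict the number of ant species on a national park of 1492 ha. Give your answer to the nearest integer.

z = ln(105/33) / ln(109800/1313) = 1.1575 / 4.4263 = 0.2615
c = 33 / 1313^0.2615 = 33 / 6.537 = 5.048
S₃ = 5.048 × 1492^0.2615 = 5.048 × 6.759 ≈ 34.12

34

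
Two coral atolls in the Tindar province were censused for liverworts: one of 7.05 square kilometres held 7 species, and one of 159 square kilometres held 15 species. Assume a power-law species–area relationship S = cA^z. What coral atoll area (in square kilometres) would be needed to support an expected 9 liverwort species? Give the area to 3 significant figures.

z = ln(15/7) / ln(159/7.05) = 0.7621 / 3.1159 = 0.2446
c = 7 / 7.05^0.2446 = 7 / 1.612 = 4.341
A = (9/4.341)^(1/0.2446) ⇒ ln A = ln(2.073)/0.2446 = 2.9805
A = e^2.9805 ≈ 19.7 square kilometres

19.7 square kilometres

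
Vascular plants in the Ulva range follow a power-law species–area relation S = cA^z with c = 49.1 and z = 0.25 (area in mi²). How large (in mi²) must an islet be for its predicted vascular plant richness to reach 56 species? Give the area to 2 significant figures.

1.7 mi²

56 = 49.1 × A^0.25  ⇒  A^0.25 = 56/49.1 = 1.141
ln A = ln(1.141) / 0.25 = 0.1315 / 0.25 = 0.5260
A = e^0.5260 ≈ 1.692 mi²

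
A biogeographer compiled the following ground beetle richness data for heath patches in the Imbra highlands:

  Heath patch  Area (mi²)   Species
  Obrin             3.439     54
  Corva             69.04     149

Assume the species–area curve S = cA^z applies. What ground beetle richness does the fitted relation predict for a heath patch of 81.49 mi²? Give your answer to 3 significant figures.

158

z = ln(149/54) / ln(69.04/3.439) = 1.0150 / 2.9995 = 0.3384
c = 54 / 3.439^0.3384 = 54 / 1.519 = 35.55
S₃ = 35.55 × 81.49^0.3384 = 35.55 × 4.433 ≈ 157.6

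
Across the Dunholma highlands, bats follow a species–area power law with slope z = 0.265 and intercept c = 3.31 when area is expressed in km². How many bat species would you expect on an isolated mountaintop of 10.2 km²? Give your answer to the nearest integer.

6 species

S = 3.31 × 10.2^0.265
ln S = ln 3.31 + 0.265 × ln 10.2 = 1.1969 + 0.265 × 2.3224 = 1.8124
S = e^1.8124 ≈ 6.125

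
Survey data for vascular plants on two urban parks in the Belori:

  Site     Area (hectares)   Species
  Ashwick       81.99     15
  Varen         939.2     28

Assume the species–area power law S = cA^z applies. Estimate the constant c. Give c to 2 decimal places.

4.86

z = ln(S₂/S₁) / ln(A₂/A₁) = ln(28/15) / ln(939.2/81.99) = 0.6242 / 2.4384 = 0.2560
c = S₁ / A₁^z = 15 / 81.99^0.2560 = 15 / 3.089 = 4.856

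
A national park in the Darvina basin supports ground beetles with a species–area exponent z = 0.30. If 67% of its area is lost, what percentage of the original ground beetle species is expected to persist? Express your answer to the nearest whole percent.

72%

S_new/S_old = (A_new/A_old)^z = 0.33^0.3
= exp(0.3 × ln 0.33) = exp(0.3 × -1.1087) = exp(-0.3326) ≈ 0.7171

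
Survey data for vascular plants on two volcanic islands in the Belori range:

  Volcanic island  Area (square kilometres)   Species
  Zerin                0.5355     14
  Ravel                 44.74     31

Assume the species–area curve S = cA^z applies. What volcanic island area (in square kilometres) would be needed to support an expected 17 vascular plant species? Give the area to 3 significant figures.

z = ln(31/14) / ln(44.74/0.5355) = 0.7949 / 4.4254 = 0.1796
c = 14 / 0.5355^0.1796 = 14 / 0.8939 = 15.66
A = (17/15.66)^(1/0.1796) ⇒ ln A = ln(1.085)/0.1796 = 0.4563
A = e^0.4563 ≈ 1.578 square kilometres

1.58 square kilometres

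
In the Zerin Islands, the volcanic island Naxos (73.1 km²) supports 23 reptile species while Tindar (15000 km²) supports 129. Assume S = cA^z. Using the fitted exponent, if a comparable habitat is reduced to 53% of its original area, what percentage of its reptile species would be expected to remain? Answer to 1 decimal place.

z = ln(129/23) / ln(15000/73.1) = 1.7243 / 5.3240 = 0.3239
S_new/S_old = (A_new/A_old)^z = 0.53^0.3239 = exp(0.3239 × -0.6349) = 0.8141

81.4%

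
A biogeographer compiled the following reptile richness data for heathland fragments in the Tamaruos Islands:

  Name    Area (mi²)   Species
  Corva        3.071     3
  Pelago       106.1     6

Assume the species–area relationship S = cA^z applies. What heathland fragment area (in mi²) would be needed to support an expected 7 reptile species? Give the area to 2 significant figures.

z = ln(6/3) / ln(106.1/3.071) = 0.6931 / 3.5424 = 0.1957
c = 3 / 3.071^0.1957 = 3 / 1.246 = 2.409
A = (7/2.409)^(1/0.1957) ⇒ ln A = ln(2.906)/0.1957 = 5.4522
A = e^5.4522 ≈ 233.3 mi²

230 mi²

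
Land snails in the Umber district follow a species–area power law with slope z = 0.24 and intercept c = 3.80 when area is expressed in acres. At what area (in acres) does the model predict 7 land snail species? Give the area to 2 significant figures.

13 acres

7 = 3.8 × A^0.24  ⇒  A^0.24 = 7/3.8 = 1.842
ln A = ln(1.842) / 0.24 = 0.6109 / 0.24 = 2.5455
A = e^2.5455 ≈ 12.75 acres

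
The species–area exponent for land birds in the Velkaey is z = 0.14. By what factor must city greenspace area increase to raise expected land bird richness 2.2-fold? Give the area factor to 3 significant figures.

279

(A₂/A₁)^0.14 = 2.2, so A₂/A₁ = 2.2^(1/0.14) = 2.2^7.143
ln(A₂/A₁) = ln 2.2 / 0.14 = 0.7885 / 0.14 = 5.6318
A₂/A₁ = e^5.6318 ≈ 279.2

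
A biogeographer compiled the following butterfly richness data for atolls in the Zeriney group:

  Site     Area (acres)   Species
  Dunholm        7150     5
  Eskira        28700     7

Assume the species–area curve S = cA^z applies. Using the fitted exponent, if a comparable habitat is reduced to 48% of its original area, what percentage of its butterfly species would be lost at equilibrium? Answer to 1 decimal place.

z = ln(7/5) / ln(28700/7150) = 0.3365 / 1.3898 = 0.2421
S_new/S_old = (A_new/A_old)^z = 0.48^0.2421 = exp(0.2421 × -0.7340) = 0.8372
Fraction lost = 1 − 0.8372 = 0.1628

16.3%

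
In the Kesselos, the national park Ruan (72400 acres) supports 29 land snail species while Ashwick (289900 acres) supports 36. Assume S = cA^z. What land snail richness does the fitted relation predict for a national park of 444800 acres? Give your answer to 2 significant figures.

38

z = ln(36/29) / ln(289900/72400) = 0.2162 / 1.3873 = 0.1559
c = 29 / 72400^0.1559 = 29 / 5.72 = 5.07
S₃ = 5.07 × 444800^0.1559 = 5.07 × 7.591 ≈ 38.48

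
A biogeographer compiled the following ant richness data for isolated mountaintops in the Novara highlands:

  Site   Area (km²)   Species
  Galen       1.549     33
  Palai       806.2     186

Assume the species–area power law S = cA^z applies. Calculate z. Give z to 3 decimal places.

0.276

Taking logs: ln S = ln c + z ln A, so z = (ln S₂ − ln S₁)/(ln A₂ − ln A₁).
z = ln(186/33) / ln(806.2/1.549) = ln(5.636) / ln(520.5) = 1.7292 / 6.2547 = 0.2765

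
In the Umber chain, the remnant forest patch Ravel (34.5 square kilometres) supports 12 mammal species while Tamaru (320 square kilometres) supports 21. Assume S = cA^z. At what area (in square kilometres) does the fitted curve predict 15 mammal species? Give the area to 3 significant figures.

83.9 square kilometres

z = ln(21/12) / ln(320/34.5) = 0.5596 / 2.2274 = 0.2512
c = 12 / 34.5^0.2512 = 12 / 2.434 = 4.93
A = (15/4.93)^(1/0.2512) ⇒ ln A = ln(3.043)/0.2512 = 4.4291
A = e^4.4291 ≈ 83.86 square kilometres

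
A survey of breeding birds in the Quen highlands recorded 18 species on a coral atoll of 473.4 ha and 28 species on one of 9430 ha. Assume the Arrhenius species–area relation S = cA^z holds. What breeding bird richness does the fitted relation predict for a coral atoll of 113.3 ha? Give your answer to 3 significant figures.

14.6

z = ln(28/18) / ln(9430/473.4) = 0.4418 / 2.9917 = 0.1477
c = 18 / 473.4^0.1477 = 18 / 2.484 = 7.247
S₃ = 7.247 × 113.3^0.1477 = 7.247 × 2.011 ≈ 14.57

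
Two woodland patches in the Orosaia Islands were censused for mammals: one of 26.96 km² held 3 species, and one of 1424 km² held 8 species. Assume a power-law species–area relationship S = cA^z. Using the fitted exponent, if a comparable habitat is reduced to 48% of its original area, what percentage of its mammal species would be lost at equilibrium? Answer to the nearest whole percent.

17%

z = ln(8/3) / ln(1424/26.96) = 0.9808 / 3.9669 = 0.2473
S_new/S_old = (A_new/A_old)^z = 0.48^0.2473 = exp(0.2473 × -0.7340) = 0.834
Fraction lost = 1 − 0.834 = 0.166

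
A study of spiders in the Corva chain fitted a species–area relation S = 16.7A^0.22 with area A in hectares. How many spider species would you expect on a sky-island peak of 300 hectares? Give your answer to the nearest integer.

59

S = 16.7 × 300^0.22 = 16.7 × 3.507 ≈ 58.57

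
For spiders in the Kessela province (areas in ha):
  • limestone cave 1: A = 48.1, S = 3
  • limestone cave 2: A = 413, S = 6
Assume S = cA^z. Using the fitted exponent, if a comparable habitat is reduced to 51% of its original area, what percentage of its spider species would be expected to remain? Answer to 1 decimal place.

80.5%

z = ln(6/3) / ln(413/48.1) = 0.6931 / 2.1502 = 0.3224
S_new/S_old = (A_new/A_old)^z = 0.51^0.3224 = exp(0.3224 × -0.6733) = 0.8049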